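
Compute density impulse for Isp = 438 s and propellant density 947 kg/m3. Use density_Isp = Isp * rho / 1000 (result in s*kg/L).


rho*Isp = 438 * 947 / 1000 = 415 s*kg/L

415 s*kg/L


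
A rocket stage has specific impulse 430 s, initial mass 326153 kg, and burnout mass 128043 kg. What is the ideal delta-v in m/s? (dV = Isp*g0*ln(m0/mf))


Ve = 430 * 9.81 = 4218.3 m/s
dV = 4218.3 * ln(326153/128043) = 3944 m/s

3944 m/s


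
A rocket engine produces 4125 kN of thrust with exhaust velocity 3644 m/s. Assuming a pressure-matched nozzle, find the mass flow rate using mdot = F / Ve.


mdot = F / Ve = 4125000 / 3644 = 1132.0 kg/s

1132.0 kg/s


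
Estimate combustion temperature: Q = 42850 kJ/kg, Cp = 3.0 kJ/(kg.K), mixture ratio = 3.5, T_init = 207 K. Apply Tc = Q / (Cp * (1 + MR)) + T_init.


Tc = 42850 / (3.0 * (1 + 3.5)) + 207 = 3381 K

3381 K


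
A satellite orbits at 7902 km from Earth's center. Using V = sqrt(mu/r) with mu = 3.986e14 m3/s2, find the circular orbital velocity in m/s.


V = sqrt(3.986e14 / 7902000) = 7102 m/s

7102 m/s


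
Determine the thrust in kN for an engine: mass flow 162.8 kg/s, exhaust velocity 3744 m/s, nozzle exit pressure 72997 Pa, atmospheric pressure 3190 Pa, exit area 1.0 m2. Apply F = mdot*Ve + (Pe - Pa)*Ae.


F = 162.8 * 3744 + (72997 - 3190) * 1.0 = 679330.0 N = 679.3 kN

679.3 kN


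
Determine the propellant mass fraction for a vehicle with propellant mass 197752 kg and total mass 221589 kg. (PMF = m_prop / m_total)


PMF = 197752 / 221589 = 0.892

0.892


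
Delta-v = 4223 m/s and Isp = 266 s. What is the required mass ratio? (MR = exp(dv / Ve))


Ve = 266 * 9.81 = 2609.46 m/s
MR = exp(4223 / 2609.46) = 5.045

5.045


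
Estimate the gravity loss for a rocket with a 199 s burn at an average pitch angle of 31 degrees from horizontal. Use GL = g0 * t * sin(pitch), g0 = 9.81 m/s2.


GL = 9.81 * 199 * sin(31 deg) = 1005 m/s

1005 m/s


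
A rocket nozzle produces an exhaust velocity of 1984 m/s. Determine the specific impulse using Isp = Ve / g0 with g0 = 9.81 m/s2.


Isp = Ve / g0 = 1984 / 9.81 = 202.2 s

202.2 s


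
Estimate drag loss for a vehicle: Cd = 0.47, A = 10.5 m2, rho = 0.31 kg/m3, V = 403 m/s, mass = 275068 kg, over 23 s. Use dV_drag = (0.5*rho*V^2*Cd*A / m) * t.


D = 0.5 * 0.31 * 403^2 * 0.47 * 10.5 = 124230.7 N
a = 124230.7 / 275068 = 0.4516 m/s2
dV = 0.4516 * 23 = 10.4 m/s

10.4 m/s


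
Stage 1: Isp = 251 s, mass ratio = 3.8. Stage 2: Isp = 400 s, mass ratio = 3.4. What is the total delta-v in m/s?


dV1 = 251 * 9.81 * ln(3.8) = 3287.2 m/s
dV2 = 400 * 9.81 * ln(3.4) = 4802.1 m/s
Total dV = 3287.2 + 4802.1 = 8089.3 m/s ~ 8089 m/s

8089 m/s


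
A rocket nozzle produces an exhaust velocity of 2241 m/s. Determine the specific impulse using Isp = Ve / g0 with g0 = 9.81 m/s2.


Isp = Ve / g0 = 2241 / 9.81 = 228.4 s

228.4 s


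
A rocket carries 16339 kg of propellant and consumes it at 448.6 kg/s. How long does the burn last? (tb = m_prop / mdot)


tb = 16339 / 448.6 = 36.4 s

36.4 s


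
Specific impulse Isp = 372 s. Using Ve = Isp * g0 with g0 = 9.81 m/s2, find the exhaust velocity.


Ve = Isp * g0 = 372 * 9.81 = 3649.3 m/s

3649.3 m/s


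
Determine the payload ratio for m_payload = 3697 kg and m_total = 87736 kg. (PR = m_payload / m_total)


PR = 3697 / 87736 = 0.0421

0.0421


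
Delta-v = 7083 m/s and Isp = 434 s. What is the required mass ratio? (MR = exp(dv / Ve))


Ve = 434 * 9.81 = 4257.54 m/s
MR = exp(7083 / 4257.54) = 5.278

5.278


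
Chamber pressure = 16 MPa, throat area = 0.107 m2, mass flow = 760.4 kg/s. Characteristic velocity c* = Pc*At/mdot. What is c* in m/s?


c* = 16e6 * 0.107 / 760.4 = 2251 m/s

2251 m/s


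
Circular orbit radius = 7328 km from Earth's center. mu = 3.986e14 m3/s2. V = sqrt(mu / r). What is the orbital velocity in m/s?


V = sqrt(3.986e14 / 7328000) = 7375 m/s

7375 m/s


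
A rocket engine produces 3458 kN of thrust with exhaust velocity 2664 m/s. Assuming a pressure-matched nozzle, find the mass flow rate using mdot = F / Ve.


mdot = F / Ve = 3458000 / 2664 = 1298.0 kg/s

1298.0 kg/s


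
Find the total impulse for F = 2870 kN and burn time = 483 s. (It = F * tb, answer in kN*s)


It = 2870 * 483 = 1386210 kN*s

1386210 kN*s


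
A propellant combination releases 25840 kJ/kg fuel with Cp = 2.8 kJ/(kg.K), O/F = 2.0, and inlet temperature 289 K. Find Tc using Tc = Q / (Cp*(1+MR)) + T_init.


Tc = 25840 / (2.8 * (1 + 2.0)) + 289 = 3365 K

3365 K


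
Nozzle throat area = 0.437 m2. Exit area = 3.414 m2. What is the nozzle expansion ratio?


AR = 3.414 / 0.437 = 7.8

7.8


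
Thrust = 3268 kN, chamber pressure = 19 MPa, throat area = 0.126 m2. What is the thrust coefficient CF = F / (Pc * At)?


CF = 3268000 / (19e6 * 0.126) = 1.37

1.37


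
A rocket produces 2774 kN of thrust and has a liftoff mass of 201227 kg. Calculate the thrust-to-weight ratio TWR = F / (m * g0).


TWR = 2774000 / (201227 * 9.81) = 1.41

1.41


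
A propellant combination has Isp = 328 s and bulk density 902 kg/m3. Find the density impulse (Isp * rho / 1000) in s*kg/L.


rho*Isp = 328 * 902 / 1000 = 296 s*kg/L

296 s*kg/L


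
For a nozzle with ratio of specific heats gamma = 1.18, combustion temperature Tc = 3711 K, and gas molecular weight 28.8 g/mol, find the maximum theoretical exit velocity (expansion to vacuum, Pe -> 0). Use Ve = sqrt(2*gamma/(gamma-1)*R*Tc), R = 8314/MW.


R = 8314 / 28.8 = 288.68 J/(kg.K)
Ve = sqrt(2 * 1.18 / (1.18 - 1) * 288.68 * 3711) = 3748 m/s

3748 m/s


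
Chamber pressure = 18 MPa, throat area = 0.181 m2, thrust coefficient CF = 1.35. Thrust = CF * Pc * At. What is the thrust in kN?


F = 1.35 * 18e6 * 0.181 = 4.3983e+06 N = 4398.3 kN

4398.3 kN


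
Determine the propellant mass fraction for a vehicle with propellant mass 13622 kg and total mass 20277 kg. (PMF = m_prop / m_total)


PMF = 13622 / 20277 = 0.672

0.672


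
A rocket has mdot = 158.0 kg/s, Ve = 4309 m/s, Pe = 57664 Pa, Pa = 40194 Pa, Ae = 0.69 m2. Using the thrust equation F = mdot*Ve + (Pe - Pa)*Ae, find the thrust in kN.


F = 158.0 * 4309 + (57664 - 40194) * 0.69 = 692876.0 N = 692.9 kN

692.9 kN


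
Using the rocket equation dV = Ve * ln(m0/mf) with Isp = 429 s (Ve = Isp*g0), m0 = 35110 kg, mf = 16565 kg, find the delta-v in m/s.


Ve = 429 * 9.81 = 4208.49 m/s
dV = 4208.49 * ln(35110/16565) = 3161 m/s

3161 m/s


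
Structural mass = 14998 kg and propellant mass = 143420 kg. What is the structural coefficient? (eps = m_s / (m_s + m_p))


eps = 14998 / (14998 + 143420) = 0.0947

0.0947


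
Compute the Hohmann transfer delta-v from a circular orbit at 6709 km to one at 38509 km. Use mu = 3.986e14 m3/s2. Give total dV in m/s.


V1 = sqrt(mu/r1) = 7707.97 m/s
dV1 = V1*(sqrt(2*r2/(r1+r2)) - 1) = 2351.62 m/s
V2 = sqrt(mu/r2) = 3217.27 m/s
dV2 = V2*(1 - sqrt(2*r1/(r1+r2))) = 1464.7 m/s
Total dV = 3816 m/s

3816 m/s


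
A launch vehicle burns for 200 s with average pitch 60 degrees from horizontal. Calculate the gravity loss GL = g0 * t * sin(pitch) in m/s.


GL = 9.81 * 200 * sin(60 deg) = 1699 m/s

1699 m/s


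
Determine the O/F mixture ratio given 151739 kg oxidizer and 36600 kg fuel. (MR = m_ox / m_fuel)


MR = 151739 / 36600 = 4.15

4.15


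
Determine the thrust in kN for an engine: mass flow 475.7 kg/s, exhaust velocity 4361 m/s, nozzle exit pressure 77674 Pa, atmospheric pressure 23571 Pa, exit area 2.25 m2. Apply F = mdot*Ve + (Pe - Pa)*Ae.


F = 475.7 * 4361 + (77674 - 23571) * 2.25 = 2.1963e+06 N = 2196.3 kN

2196.3 kN


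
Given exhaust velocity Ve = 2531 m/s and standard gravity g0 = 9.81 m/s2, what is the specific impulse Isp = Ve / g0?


Isp = Ve / g0 = 2531 / 9.81 = 258.0 s

258.0 s


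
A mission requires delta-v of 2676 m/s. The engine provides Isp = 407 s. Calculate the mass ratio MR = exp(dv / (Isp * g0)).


Ve = 407 * 9.81 = 3992.67 m/s
MR = exp(2676 / 3992.67) = 1.955

1.955


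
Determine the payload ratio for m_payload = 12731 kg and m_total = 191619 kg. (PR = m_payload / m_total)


PR = 12731 / 191619 = 0.0664

0.0664


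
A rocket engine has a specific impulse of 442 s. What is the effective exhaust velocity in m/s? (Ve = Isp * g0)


Ve = Isp * g0 = 442 * 9.81 = 4336.0 m/s

4336.0 m/s


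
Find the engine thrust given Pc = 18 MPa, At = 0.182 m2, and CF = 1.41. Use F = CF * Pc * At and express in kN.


F = 1.41 * 18e6 * 0.182 = 4.6192e+06 N = 4619.2 kN

4619.2 kN


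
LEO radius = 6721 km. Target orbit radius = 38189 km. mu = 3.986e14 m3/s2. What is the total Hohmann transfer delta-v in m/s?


V1 = sqrt(mu/r1) = 7701.08 m/s
dV1 = V1*(sqrt(2*r2/(r1+r2)) - 1) = 2341.94 m/s
V2 = sqrt(mu/r2) = 3230.72 m/s
dV2 = V2*(1 - sqrt(2*r1/(r1+r2))) = 1463.22 m/s
Total dV = 3805 m/s

3805 m/s


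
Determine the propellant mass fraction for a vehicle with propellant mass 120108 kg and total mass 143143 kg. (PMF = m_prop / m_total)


PMF = 120108 / 143143 = 0.839

0.839


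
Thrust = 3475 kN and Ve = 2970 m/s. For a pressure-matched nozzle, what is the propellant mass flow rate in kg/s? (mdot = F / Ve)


mdot = F / Ve = 3475000 / 2970 = 1170.0 kg/s

1170.0 kg/s


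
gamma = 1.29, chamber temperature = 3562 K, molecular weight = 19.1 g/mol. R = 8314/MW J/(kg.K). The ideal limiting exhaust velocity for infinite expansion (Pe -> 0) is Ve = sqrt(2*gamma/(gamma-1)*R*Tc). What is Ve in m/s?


R = 8314 / 19.1 = 435.29 J/(kg.K)
Ve = sqrt(2 * 1.29 / (1.29 - 1) * 435.29 * 3562) = 3714 m/s

3714 m/s


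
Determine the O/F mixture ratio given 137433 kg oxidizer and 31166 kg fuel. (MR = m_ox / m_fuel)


MR = 137433 / 31166 = 4.41

4.41


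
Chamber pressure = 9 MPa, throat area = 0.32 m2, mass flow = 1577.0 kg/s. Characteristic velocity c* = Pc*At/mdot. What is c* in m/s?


c* = 9e6 * 0.32 / 1577.0 = 1826 m/s

1826 m/s


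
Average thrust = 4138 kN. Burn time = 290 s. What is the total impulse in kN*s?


It = 4138 * 290 = 1200020 kN*s

1200020 kN*s


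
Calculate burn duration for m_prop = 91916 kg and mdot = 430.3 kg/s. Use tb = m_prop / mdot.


tb = 91916 / 430.3 = 213.6 s

213.6 s


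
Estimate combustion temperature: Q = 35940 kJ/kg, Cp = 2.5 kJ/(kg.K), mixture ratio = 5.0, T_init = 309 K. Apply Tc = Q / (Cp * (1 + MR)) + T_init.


Tc = 35940 / (2.5 * (1 + 5.0)) + 309 = 2705 K

2705 K


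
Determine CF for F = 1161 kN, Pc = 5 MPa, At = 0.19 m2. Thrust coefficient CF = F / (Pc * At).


CF = 1161000 / (5e6 * 0.19) = 1.22

1.22


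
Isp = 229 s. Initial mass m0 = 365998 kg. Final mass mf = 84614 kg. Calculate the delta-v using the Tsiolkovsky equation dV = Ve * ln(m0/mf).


Ve = 229 * 9.81 = 2246.49 m/s
dV = 2246.49 * ln(365998/84614) = 3290 m/s

3290 m/s


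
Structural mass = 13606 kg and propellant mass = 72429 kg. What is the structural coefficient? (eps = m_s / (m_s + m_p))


eps = 13606 / (13606 + 72429) = 0.1581

0.1581


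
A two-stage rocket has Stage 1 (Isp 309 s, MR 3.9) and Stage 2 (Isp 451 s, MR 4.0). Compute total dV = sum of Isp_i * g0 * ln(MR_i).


dV1 = 309 * 9.81 * ln(3.9) = 4125.5 m/s
dV2 = 451 * 9.81 * ln(4.0) = 6133.4 m/s
Total dV = 4125.5 + 6133.4 = 10258.9 m/s ~ 10259 m/s

10259 m/s


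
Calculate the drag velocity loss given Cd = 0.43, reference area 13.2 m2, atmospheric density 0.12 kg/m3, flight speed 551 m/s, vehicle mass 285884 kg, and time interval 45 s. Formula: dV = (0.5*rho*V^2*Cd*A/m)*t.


D = 0.5 * 0.12 * 551^2 * 0.43 * 13.2 = 103394.36 N
a = 103394.36 / 285884 = 0.3617 m/s2
dV = 0.3617 * 45 = 16.3 m/s

16.3 m/s


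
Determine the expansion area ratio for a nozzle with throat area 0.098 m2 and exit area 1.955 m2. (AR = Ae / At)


AR = 1.955 / 0.098 = 19.9

19.9


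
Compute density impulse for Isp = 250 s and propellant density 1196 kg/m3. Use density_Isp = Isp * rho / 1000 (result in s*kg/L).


rho*Isp = 250 * 1196 / 1000 = 299 s*kg/L

299 s*kg/L


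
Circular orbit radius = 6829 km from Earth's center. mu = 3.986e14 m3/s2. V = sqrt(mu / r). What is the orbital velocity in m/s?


V = sqrt(3.986e14 / 6829000) = 7640 m/s

7640 m/s


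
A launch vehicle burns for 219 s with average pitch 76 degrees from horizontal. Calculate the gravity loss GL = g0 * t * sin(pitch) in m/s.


GL = 9.81 * 219 * sin(76 deg) = 2085 m/s

2085 m/s


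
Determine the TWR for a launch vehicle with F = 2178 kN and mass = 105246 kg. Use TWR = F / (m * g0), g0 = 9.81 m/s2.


TWR = 2178000 / (105246 * 9.81) = 2.11

2.11


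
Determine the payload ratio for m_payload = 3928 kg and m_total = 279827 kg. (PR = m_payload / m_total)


PR = 3928 / 279827 = 0.014

0.014


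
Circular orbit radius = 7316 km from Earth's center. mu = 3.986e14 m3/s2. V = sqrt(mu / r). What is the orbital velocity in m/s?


V = sqrt(3.986e14 / 7316000) = 7381 m/s

7381 m/s


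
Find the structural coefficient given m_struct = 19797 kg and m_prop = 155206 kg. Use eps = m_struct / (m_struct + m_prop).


eps = 19797 / (19797 + 155206) = 0.1131

0.1131


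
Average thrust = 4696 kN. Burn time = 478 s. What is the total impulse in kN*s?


It = 4696 * 478 = 2244688 kN*s

2244688 kN*s


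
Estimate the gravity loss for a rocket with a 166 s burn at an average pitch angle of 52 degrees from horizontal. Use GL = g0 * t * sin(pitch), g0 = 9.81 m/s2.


GL = 9.81 * 166 * sin(52 deg) = 1283 m/s

1283 m/s


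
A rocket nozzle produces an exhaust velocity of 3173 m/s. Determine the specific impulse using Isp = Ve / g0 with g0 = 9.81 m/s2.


Isp = Ve / g0 = 3173 / 9.81 = 323.4 s

323.4 s


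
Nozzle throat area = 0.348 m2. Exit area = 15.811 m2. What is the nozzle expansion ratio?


AR = 15.811 / 0.348 = 45.4

45.4


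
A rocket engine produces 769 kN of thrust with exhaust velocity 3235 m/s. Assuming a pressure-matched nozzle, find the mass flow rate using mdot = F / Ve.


mdot = F / Ve = 769000 / 3235 = 237.7 kg/s

237.7 kg/s


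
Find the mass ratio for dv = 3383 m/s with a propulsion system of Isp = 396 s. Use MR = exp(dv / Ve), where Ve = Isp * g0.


Ve = 396 * 9.81 = 3884.76 m/s
MR = exp(3383 / 3884.76) = 2.389

2.389


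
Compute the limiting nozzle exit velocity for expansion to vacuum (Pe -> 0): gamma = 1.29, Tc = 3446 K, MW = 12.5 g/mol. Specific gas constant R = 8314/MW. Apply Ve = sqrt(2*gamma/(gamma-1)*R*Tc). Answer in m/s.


R = 8314 / 12.5 = 665.12 J/(kg.K)
Ve = sqrt(2 * 1.29 / (1.29 - 1) * 665.12 * 3446) = 4516 m/s

4516 m/s


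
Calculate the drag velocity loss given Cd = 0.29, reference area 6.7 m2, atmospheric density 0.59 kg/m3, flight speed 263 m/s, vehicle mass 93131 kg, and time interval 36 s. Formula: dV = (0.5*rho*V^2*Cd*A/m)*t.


D = 0.5 * 0.59 * 263^2 * 0.29 * 6.7 = 39646.63 N
a = 39646.63 / 93131 = 0.4257 m/s2
dV = 0.4257 * 36 = 15.3 m/s

15.3 m/s


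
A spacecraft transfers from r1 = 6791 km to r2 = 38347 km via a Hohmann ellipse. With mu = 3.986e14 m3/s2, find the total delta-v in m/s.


V1 = sqrt(mu/r1) = 7661.29 m/s
dV1 = V1*(sqrt(2*r2/(r1+r2)) - 1) = 2325.17 m/s
V2 = sqrt(mu/r2) = 3224.06 m/s
dV2 = V2*(1 - sqrt(2*r1/(r1+r2))) = 1455.52 m/s
Total dV = 3781 m/s

3781 m/s


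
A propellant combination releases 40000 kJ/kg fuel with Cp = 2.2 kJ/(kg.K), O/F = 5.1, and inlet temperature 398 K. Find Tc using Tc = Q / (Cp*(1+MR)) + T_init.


Tc = 40000 / (2.2 * (1 + 5.1)) + 398 = 3379 K

3379 K


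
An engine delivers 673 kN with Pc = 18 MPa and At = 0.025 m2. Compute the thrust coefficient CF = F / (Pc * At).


CF = 673000 / (18e6 * 0.025) = 1.5

1.5


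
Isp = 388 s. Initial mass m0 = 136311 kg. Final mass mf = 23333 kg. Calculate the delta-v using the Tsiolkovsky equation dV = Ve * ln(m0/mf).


Ve = 388 * 9.81 = 3806.28 m/s
dV = 3806.28 * ln(136311/23333) = 6718 m/s

6718 m/s


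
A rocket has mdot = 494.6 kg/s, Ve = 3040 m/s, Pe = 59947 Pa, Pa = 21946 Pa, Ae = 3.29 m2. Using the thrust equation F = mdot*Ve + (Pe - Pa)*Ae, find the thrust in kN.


F = 494.6 * 3040 + (59947 - 21946) * 3.29 = 1.6286e+06 N = 1628.6 kN

1628.6 kN


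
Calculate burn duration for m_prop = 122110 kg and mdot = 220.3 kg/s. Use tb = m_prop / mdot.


tb = 122110 / 220.3 = 554.3 s

554.3 s


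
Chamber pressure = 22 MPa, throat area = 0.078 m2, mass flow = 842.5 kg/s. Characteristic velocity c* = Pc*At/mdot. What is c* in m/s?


c* = 22e6 * 0.078 / 842.5 = 2037 m/s

2037 m/s


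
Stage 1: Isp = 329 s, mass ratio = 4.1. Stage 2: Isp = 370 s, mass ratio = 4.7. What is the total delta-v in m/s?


dV1 = 329 * 9.81 * ln(4.1) = 4553.9 m/s
dV2 = 370 * 9.81 * ln(4.7) = 5617.2 m/s
Total dV = 4553.9 + 5617.2 = 10171.1 m/s ~ 10171 m/s

10171 m/s


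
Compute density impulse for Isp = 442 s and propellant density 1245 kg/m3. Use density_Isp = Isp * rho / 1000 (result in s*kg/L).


rho*Isp = 442 * 1245 / 1000 = 550 s*kg/L

550 s*kg/L


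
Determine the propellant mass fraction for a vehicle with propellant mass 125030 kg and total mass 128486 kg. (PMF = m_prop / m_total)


PMF = 125030 / 128486 = 0.973

0.973


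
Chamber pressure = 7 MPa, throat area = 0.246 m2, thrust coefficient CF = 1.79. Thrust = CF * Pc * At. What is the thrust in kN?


F = 1.79 * 7e6 * 0.246 = 3.0824e+06 N = 3082.4 kN

3082.4 kN


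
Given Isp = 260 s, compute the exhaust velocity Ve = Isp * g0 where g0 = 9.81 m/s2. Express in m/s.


Ve = Isp * g0 = 260 * 9.81 = 2550.6 m/s

2550.6 m/s


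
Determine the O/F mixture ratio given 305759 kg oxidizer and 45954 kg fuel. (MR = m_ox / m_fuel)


MR = 305759 / 45954 = 6.65

6.65


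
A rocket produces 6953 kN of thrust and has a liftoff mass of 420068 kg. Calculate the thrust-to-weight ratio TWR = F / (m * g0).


TWR = 6953000 / (420068 * 9.81) = 1.69

1.69


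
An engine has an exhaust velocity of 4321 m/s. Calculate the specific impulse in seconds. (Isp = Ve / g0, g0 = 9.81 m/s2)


Isp = Ve / g0 = 4321 / 9.81 = 440.5 s

440.5 s


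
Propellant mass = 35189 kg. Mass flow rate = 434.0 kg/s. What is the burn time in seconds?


tb = 35189 / 434.0 = 81.1 s

81.1 s


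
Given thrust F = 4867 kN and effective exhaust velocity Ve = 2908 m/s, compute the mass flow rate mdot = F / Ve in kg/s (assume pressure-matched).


mdot = F / Ve = 4867000 / 2908 = 1673.7 kg/s

1673.7 kg/s


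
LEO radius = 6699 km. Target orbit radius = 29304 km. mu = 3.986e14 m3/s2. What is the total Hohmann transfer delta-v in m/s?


V1 = sqrt(mu/r1) = 7713.72 m/s
dV1 = V1*(sqrt(2*r2/(r1+r2)) - 1) = 2128.04 m/s
V2 = sqrt(mu/r2) = 3688.12 m/s
dV2 = V2*(1 - sqrt(2*r1/(r1+r2))) = 1438.26 m/s
Total dV = 3566 m/s

3566 m/s


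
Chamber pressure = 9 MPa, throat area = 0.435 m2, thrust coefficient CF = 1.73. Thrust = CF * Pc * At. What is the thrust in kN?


F = 1.73 * 9e6 * 0.435 = 6.7730e+06 N = 6772.9 kN

6772.9 kN


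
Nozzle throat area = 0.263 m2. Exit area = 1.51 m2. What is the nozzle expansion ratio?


AR = 1.51 / 0.263 = 5.7

5.7


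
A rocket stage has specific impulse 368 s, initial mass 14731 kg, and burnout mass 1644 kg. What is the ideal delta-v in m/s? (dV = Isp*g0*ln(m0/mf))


Ve = 368 * 9.81 = 3610.08 m/s
dV = 3610.08 * ln(14731/1644) = 7916 m/s

7916 m/s


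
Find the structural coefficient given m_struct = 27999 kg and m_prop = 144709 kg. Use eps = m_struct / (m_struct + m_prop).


eps = 27999 / (27999 + 144709) = 0.1621

0.1621


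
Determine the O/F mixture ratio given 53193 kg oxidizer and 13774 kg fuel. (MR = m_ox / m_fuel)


MR = 53193 / 13774 = 3.86

3.86


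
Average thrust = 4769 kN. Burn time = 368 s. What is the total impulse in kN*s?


It = 4769 * 368 = 1754992 kN*s

1754992 kN*s


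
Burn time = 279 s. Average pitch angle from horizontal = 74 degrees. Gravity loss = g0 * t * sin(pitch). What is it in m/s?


GL = 9.81 * 279 * sin(74 deg) = 2631 m/s

2631 m/s


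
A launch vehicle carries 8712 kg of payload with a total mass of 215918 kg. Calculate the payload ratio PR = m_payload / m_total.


PR = 8712 / 215918 = 0.0403

0.0403


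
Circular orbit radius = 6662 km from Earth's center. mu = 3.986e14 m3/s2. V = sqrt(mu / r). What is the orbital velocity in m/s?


V = sqrt(3.986e14 / 6662000) = 7735 m/s

7735 m/s


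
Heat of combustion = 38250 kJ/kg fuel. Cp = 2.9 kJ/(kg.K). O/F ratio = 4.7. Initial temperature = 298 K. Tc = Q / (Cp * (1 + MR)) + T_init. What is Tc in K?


Tc = 38250 / (2.9 * (1 + 4.7)) + 298 = 2612 K

2612 K


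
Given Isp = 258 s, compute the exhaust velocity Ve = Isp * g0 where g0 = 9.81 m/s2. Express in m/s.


Ve = Isp * g0 = 258 * 9.81 = 2531.0 m/s

2531.0 m/s


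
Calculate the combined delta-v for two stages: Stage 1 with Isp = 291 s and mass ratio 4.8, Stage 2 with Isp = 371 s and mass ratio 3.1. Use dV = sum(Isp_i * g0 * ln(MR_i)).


dV1 = 291 * 9.81 * ln(4.8) = 4477.9 m/s
dV2 = 371 * 9.81 * ln(3.1) = 4117.7 m/s
Total dV = 4477.9 + 4117.7 = 8595.6 m/s ~ 8596 m/s

8596 m/s


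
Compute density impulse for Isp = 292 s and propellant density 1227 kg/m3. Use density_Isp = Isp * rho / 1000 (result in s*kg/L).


rho*Isp = 292 * 1227 / 1000 = 358 s*kg/L

358 s*kg/L


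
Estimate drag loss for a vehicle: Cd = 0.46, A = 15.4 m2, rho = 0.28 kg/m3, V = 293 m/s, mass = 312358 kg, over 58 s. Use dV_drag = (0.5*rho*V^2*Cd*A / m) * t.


D = 0.5 * 0.28 * 293^2 * 0.46 * 15.4 = 85141.6 N
a = 85141.6 / 312358 = 0.2726 m/s2
dV = 0.2726 * 58 = 15.8 m/s

15.8 m/s


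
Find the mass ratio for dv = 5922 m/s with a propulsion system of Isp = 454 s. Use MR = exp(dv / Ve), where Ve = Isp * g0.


Ve = 454 * 9.81 = 4453.74 m/s
MR = exp(5922 / 4453.74) = 3.78

3.78


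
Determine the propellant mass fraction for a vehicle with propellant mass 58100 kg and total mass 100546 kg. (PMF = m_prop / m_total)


PMF = 58100 / 100546 = 0.578

0.578


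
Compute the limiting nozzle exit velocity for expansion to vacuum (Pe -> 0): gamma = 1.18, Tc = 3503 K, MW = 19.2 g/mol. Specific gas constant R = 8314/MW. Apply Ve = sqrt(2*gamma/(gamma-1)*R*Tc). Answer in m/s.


R = 8314 / 19.2 = 433.02 J/(kg.K)
Ve = sqrt(2 * 1.18 / (1.18 - 1) * 433.02 * 3503) = 4460 m/s

4460 m/s


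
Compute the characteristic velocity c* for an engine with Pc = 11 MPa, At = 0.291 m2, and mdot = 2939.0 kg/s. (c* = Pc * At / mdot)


c* = 11e6 * 0.291 / 2939.0 = 1089 m/s

1089 m/s


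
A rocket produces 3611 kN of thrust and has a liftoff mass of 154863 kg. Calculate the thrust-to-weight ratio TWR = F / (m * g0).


TWR = 3611000 / (154863 * 9.81) = 2.38

2.38


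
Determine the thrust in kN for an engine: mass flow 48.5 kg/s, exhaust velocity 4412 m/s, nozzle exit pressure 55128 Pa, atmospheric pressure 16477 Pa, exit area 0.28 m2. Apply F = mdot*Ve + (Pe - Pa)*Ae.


F = 48.5 * 4412 + (55128 - 16477) * 0.28 = 224804.0 N = 224.8 kN

224.8 kN


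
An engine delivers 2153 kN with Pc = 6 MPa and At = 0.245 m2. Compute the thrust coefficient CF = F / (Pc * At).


CF = 2153000 / (6e6 * 0.245) = 1.46

1.46


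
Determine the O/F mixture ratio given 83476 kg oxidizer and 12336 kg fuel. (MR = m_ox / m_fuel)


MR = 83476 / 12336 = 6.77

6.77


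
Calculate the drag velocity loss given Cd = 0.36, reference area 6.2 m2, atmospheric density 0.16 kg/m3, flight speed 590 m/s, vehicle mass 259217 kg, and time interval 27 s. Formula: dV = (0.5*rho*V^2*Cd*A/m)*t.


D = 0.5 * 0.16 * 590^2 * 0.36 * 6.2 = 62156.74 N
a = 62156.74 / 259217 = 0.2398 m/s2
dV = 0.2398 * 27 = 6.5 m/s

6.5 m/s


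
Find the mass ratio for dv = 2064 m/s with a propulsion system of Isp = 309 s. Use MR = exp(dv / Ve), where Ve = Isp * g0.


Ve = 309 * 9.81 = 3031.29 m/s
MR = exp(2064 / 3031.29) = 1.976

1.976


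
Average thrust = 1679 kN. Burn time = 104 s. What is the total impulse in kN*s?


It = 1679 * 104 = 174616 kN*s

174616 kN*s


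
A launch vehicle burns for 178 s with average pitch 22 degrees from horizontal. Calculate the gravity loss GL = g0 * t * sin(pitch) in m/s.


GL = 9.81 * 178 * sin(22 deg) = 654 m/s

654 m/s


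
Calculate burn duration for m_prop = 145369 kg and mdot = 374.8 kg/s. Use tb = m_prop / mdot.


tb = 145369 / 374.8 = 387.9 s

387.9 s


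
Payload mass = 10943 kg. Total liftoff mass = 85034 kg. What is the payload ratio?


PR = 10943 / 85034 = 0.1287

0.1287


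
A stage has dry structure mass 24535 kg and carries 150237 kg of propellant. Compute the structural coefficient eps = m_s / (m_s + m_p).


eps = 24535 / (24535 + 150237) = 0.1404

0.1404


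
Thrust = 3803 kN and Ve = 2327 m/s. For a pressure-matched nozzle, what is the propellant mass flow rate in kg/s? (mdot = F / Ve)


mdot = F / Ve = 3803000 / 2327 = 1634.3 kg/s

1634.3 kg/s


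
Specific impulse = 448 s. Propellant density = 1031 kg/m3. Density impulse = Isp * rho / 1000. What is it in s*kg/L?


rho*Isp = 448 * 1031 / 1000 = 462 s*kg/L

462 s*kg/L


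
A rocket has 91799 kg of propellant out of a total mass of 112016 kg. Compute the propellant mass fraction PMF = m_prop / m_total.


PMF = 91799 / 112016 = 0.82

0.82


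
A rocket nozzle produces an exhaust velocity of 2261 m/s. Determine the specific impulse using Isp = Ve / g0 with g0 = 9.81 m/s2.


Isp = Ve / g0 = 2261 / 9.81 = 230.5 s

230.5 s


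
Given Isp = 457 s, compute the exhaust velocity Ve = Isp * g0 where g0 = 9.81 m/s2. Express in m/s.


Ve = Isp * g0 = 457 * 9.81 = 4483.2 m/s

4483.2 m/s


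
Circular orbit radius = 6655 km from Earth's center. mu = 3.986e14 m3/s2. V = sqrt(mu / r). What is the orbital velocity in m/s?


V = sqrt(3.986e14 / 6655000) = 7739 m/s

7739 m/s


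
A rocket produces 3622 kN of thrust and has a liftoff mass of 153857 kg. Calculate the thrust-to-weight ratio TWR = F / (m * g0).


TWR = 3622000 / (153857 * 9.81) = 2.4

2.4


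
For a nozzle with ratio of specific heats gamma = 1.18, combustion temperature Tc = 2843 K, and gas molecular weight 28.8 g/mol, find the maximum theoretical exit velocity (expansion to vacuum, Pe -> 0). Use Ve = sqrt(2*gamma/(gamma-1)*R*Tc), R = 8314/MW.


R = 8314 / 28.8 = 288.68 J/(kg.K)
Ve = sqrt(2 * 1.18 / (1.18 - 1) * 288.68 * 2843) = 3280 m/s

3280 m/s


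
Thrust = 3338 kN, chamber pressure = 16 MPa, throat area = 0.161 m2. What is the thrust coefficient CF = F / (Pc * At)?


CF = 3338000 / (16e6 * 0.161) = 1.3

1.3


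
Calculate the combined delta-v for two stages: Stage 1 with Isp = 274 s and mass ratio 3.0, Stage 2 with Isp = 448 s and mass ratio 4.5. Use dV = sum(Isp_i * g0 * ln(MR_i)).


dV1 = 274 * 9.81 * ln(3.0) = 2953.0 m/s
dV2 = 448 * 9.81 * ln(4.5) = 6610.2 m/s
Total dV = 2953.0 + 6610.2 = 9563.2 m/s ~ 9563 m/s

9563 m/s


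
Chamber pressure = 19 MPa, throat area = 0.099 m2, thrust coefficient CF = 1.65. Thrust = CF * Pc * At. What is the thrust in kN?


F = 1.65 * 19e6 * 0.099 = 3.1036e+06 N = 3103.7 kN

3103.7 kN


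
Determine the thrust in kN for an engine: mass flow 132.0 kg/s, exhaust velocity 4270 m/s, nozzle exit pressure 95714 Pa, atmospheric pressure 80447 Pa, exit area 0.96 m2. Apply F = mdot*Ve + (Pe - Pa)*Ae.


F = 132.0 * 4270 + (95714 - 80447) * 0.96 = 578296.0 N = 578.3 kN

578.3 kN


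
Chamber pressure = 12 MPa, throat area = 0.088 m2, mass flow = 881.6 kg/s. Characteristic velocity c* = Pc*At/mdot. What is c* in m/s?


c* = 12e6 * 0.088 / 881.6 = 1198 m/s

1198 m/s


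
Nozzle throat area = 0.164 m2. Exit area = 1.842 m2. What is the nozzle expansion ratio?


AR = 1.842 / 0.164 = 11.2

11.2


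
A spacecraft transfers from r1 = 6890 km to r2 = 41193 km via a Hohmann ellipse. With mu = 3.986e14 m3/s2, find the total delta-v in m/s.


V1 = sqrt(mu/r1) = 7606.05 m/s
dV1 = V1*(sqrt(2*r2/(r1+r2)) - 1) = 2350.07 m/s
V2 = sqrt(mu/r2) = 3110.69 m/s
dV2 = V2*(1 - sqrt(2*r1/(r1+r2))) = 1445.42 m/s
Total dV = 3795 m/s

3795 m/s


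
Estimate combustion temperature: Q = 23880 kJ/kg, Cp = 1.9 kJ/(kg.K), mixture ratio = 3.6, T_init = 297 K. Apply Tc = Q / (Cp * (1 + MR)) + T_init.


Tc = 23880 / (1.9 * (1 + 3.6)) + 297 = 3029 K

3029 K


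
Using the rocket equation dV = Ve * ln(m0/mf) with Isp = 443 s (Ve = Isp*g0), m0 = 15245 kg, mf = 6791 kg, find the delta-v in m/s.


Ve = 443 * 9.81 = 4345.83 m/s
dV = 4345.83 * ln(15245/6791) = 3514 m/s

3514 m/s


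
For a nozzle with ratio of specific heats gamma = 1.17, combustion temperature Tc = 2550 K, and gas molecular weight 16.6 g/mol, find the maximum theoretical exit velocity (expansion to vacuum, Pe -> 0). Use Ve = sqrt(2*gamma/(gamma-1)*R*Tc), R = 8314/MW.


R = 8314 / 16.6 = 500.84 J/(kg.K)
Ve = sqrt(2 * 1.17 / (1.17 - 1) * 500.84 * 2550) = 4193 m/s

4193 m/s


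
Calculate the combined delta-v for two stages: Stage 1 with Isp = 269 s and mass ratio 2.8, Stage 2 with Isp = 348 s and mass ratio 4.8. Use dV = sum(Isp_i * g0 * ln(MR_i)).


dV1 = 269 * 9.81 * ln(2.8) = 2717.1 m/s
dV2 = 348 * 9.81 * ln(4.8) = 5355.1 m/s
Total dV = 2717.1 + 5355.1 = 8072.2 m/s ~ 8072 m/s

8072 m/s


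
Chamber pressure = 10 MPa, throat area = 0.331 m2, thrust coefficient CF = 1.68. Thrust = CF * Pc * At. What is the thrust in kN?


F = 1.68 * 10e6 * 0.331 = 5.5608e+06 N = 5560.8 kN

5560.8 kN


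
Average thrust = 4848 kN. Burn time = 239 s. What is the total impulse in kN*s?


It = 4848 * 239 = 1158672 kN*s

1158672 kN*s


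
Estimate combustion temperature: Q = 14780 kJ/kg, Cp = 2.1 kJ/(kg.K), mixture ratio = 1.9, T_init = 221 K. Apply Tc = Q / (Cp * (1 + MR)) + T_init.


Tc = 14780 / (2.1 * (1 + 1.9)) + 221 = 2648 K

2648 K


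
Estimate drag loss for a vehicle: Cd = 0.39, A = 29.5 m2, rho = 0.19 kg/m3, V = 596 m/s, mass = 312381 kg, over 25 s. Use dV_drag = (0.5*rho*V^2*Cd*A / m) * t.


D = 0.5 * 0.19 * 596^2 * 0.39 * 29.5 = 388242.21 N
a = 388242.21 / 312381 = 1.2428 m/s2
dV = 1.2428 * 25 = 31.1 m/s

31.1 m/s


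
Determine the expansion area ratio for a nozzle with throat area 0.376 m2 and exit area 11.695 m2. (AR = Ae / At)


AR = 11.695 / 0.376 = 31.1

31.1


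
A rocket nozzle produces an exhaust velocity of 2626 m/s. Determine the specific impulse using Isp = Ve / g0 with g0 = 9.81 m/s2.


Isp = Ve / g0 = 2626 / 9.81 = 267.7 s

267.7 s


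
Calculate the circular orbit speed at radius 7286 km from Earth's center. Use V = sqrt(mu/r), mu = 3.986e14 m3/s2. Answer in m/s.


V = sqrt(3.986e14 / 7286000) = 7396 m/s

7396 m/s


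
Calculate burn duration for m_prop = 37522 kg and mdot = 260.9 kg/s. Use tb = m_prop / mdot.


tb = 37522 / 260.9 = 143.8 s

143.8 s


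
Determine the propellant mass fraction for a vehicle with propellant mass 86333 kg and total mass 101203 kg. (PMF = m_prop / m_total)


PMF = 86333 / 101203 = 0.853

0.853


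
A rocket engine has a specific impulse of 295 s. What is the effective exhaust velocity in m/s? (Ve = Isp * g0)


Ve = Isp * g0 = 295 * 9.81 = 2894.0 m/s

2894.0 m/s


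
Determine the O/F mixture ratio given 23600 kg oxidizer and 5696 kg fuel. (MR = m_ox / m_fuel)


MR = 23600 / 5696 = 4.14

4.14


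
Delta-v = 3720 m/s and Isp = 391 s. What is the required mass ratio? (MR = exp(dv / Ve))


Ve = 391 * 9.81 = 3835.71 m/s
MR = exp(3720 / 3835.71) = 2.638

2.638


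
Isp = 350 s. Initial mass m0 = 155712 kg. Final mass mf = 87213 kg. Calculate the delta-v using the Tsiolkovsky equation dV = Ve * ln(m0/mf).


Ve = 350 * 9.81 = 3433.5 m/s
dV = 3433.5 * ln(155712/87213) = 1990 m/s

1990 m/s


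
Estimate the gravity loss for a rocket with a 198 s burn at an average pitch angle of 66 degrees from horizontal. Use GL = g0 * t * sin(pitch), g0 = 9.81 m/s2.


GL = 9.81 * 198 * sin(66 deg) = 1774 m/s

1774 m/s


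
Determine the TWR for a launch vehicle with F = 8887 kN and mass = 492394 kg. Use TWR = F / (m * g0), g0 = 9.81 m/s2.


TWR = 8887000 / (492394 * 9.81) = 1.84

1.84


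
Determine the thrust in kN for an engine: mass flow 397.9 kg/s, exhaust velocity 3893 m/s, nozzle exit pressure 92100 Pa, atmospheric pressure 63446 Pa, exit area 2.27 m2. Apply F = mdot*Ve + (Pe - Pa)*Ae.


F = 397.9 * 3893 + (92100 - 63446) * 2.27 = 1.6141e+06 N = 1614.1 kN

1614.1 kN


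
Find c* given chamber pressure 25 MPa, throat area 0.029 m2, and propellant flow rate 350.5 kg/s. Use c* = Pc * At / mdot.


c* = 25e6 * 0.029 / 350.5 = 2068 m/s

2068 m/s


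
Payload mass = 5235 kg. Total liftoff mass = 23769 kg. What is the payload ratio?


PR = 5235 / 23769 = 0.2202

0.2202


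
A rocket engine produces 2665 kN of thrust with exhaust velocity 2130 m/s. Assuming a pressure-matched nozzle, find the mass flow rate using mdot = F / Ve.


mdot = F / Ve = 2665000 / 2130 = 1251.2 kg/s

1251.2 kg/s


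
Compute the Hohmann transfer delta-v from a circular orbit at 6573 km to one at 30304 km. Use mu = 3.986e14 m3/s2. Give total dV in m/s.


V1 = sqrt(mu/r1) = 7787.3 m/s
dV1 = V1*(sqrt(2*r2/(r1+r2)) - 1) = 2196.0 m/s
V2 = sqrt(mu/r2) = 3626.76 m/s
dV2 = V2*(1 - sqrt(2*r1/(r1+r2))) = 1461.36 m/s
Total dV = 3657 m/s

3657 m/s


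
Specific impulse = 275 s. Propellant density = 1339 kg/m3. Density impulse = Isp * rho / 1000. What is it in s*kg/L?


rho*Isp = 275 * 1339 / 1000 = 368 s*kg/L

368 s*kg/L


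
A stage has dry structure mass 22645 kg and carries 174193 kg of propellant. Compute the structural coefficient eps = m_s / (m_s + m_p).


eps = 22645 / (22645 + 174193) = 0.115

0.115


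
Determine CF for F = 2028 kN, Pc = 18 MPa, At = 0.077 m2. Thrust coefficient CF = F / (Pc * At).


CF = 2028000 / (18e6 * 0.077) = 1.46

1.46


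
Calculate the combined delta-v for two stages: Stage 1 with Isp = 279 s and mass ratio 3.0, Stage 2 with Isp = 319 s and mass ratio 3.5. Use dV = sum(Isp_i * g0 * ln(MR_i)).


dV1 = 279 * 9.81 * ln(3.0) = 3006.9 m/s
dV2 = 319 * 9.81 * ln(3.5) = 3920.4 m/s
Total dV = 3006.9 + 3920.4 = 6927.3 m/s ~ 6927 m/s

6927 m/s


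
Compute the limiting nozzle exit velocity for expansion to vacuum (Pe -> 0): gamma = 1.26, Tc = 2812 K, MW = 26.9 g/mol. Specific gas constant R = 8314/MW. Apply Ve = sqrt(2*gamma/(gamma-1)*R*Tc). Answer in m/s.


R = 8314 / 26.9 = 309.07 J/(kg.K)
Ve = sqrt(2 * 1.26 / (1.26 - 1) * 309.07 * 2812) = 2902 m/s

2902 m/s


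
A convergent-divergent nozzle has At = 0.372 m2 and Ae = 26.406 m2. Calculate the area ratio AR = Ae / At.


AR = 26.406 / 0.372 = 71.0

71.0


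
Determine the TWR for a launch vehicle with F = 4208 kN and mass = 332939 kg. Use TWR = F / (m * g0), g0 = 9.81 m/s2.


TWR = 4208000 / (332939 * 9.81) = 1.29

1.29


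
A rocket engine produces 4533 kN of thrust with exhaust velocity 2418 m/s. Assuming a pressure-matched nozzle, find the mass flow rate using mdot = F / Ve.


mdot = F / Ve = 4533000 / 2418 = 1874.7 kg/s

1874.7 kg/s


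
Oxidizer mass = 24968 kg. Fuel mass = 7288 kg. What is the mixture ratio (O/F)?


MR = 24968 / 7288 = 3.43

3.43


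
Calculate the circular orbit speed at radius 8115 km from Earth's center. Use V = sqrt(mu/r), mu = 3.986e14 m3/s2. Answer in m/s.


V = sqrt(3.986e14 / 8115000) = 7008 m/s

7008 m/s


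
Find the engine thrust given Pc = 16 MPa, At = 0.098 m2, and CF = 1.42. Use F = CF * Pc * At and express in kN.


F = 1.42 * 16e6 * 0.098 = 2.2266e+06 N = 2226.6 kN

2226.6 kN


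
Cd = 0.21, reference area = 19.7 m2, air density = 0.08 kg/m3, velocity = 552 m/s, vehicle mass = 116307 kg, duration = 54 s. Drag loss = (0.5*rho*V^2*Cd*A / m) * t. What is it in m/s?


D = 0.5 * 0.08 * 552^2 * 0.21 * 19.7 = 50422.42 N
a = 50422.42 / 116307 = 0.4335 m/s2
dV = 0.4335 * 54 = 23.4 m/s

23.4 m/s


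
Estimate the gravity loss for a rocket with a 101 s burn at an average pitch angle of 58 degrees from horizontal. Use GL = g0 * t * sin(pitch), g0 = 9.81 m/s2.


GL = 9.81 * 101 * sin(58 deg) = 840 m/s

840 m/s


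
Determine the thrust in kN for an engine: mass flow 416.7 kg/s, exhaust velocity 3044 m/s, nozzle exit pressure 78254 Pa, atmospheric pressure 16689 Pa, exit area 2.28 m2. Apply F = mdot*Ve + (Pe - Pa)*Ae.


F = 416.7 * 3044 + (78254 - 16689) * 2.28 = 1.4088e+06 N = 1408.8 kN

1408.8 kN


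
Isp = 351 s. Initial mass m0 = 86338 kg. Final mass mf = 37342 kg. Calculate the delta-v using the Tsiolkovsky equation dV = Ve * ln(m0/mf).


Ve = 351 * 9.81 = 3443.31 m/s
dV = 3443.31 * ln(86338/37342) = 2886 m/s

2886 m/s


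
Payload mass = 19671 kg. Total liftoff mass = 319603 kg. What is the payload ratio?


PR = 19671 / 319603 = 0.0615

0.0615


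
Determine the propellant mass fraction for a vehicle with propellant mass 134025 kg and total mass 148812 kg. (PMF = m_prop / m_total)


PMF = 134025 / 148812 = 0.901

0.901


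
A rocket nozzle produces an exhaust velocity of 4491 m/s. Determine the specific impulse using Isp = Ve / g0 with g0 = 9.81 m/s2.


Isp = Ve / g0 = 4491 / 9.81 = 457.8 s

457.8 s


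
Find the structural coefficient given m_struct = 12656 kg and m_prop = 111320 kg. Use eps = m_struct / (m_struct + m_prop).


eps = 12656 / (12656 + 111320) = 0.1021

0.1021


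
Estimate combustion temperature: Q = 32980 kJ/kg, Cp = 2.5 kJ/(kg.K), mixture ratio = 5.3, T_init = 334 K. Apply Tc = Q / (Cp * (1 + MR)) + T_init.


Tc = 32980 / (2.5 * (1 + 5.3)) + 334 = 2428 K

2428 K


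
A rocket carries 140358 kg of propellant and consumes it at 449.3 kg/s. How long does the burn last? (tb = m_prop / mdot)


tb = 140358 / 449.3 = 312.4 s

312.4 s


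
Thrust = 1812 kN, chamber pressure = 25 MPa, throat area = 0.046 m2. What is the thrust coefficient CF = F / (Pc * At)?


CF = 1812000 / (25e6 * 0.046) = 1.58

1.58


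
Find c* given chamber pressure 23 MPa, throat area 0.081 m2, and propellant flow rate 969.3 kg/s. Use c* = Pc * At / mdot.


c* = 23e6 * 0.081 / 969.3 = 1922 m/s

1922 m/s


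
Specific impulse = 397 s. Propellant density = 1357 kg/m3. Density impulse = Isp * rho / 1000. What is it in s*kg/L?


rho*Isp = 397 * 1357 / 1000 = 539 s*kg/L

539 s*kg/L


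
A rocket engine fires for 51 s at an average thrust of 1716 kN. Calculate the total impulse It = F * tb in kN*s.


It = 1716 * 51 = 87516 kN*s

87516 kN*s


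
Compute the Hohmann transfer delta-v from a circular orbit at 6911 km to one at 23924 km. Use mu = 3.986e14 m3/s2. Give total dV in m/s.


V1 = sqrt(mu/r1) = 7594.48 m/s
dV1 = V1*(sqrt(2*r2/(r1+r2)) - 1) = 1865.89 m/s
V2 = sqrt(mu/r2) = 4081.8 m/s
dV2 = V2*(1 - sqrt(2*r1/(r1+r2))) = 1348.95 m/s
Total dV = 3215 m/s

3215 m/s


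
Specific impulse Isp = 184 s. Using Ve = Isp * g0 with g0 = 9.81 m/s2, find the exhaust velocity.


Ve = Isp * g0 = 184 * 9.81 = 1805.0 m/s

1805.0 m/s


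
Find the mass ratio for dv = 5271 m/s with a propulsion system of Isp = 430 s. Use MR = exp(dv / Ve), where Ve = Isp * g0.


Ve = 430 * 9.81 = 4218.3 m/s
MR = exp(5271 / 4218.3) = 3.489

3.489


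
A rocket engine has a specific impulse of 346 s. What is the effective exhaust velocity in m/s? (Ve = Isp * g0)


Ve = Isp * g0 = 346 * 9.81 = 3394.3 m/s

3394.3 m/s


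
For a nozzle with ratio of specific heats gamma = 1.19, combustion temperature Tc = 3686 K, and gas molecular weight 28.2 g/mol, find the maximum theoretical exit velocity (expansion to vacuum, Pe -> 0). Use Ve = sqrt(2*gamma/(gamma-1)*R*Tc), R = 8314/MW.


R = 8314 / 28.2 = 294.82 J/(kg.K)
Ve = sqrt(2 * 1.19 / (1.19 - 1) * 294.82 * 3686) = 3690 m/s

3690 m/s


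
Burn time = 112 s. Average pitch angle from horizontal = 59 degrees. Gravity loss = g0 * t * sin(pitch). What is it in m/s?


GL = 9.81 * 112 * sin(59 deg) = 942 m/s

942 m/s


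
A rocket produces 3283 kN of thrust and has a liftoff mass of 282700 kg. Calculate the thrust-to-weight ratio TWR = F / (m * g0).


TWR = 3283000 / (282700 * 9.81) = 1.18

1.18
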